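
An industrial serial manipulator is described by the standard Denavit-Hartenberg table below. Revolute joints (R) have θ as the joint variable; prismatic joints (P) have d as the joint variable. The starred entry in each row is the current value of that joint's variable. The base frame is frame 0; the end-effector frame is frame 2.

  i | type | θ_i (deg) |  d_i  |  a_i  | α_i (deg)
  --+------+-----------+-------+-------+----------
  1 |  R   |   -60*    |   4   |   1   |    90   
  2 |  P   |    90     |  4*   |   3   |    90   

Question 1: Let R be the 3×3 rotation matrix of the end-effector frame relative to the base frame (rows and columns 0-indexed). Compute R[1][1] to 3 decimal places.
End-effector y-axis (col 1 of R) = (-0.8660,-0.5000,0.0000)
R[1][1] = -0.5000

-0.500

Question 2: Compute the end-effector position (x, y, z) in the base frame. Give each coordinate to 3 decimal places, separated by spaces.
after link 1: o_1 = (0.5000, -0.8660, 4.0000)
after link 2: o_2 = (-2.9641, -2.8660, 7.0000)

-2.964 -2.866 7.000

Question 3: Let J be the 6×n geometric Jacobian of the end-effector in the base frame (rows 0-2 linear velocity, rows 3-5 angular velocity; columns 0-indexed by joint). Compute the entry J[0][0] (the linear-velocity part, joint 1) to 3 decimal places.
2.866

axis z_0 = ẑ; lever o_n−o_0 = (-2.9641,-2.8660,7.0000)
cross product → J_v[:, 0] = (2.8660,-2.9641,0.0000)
J_ω[:, 0] = z_0
entry J[0][0] = 2.8660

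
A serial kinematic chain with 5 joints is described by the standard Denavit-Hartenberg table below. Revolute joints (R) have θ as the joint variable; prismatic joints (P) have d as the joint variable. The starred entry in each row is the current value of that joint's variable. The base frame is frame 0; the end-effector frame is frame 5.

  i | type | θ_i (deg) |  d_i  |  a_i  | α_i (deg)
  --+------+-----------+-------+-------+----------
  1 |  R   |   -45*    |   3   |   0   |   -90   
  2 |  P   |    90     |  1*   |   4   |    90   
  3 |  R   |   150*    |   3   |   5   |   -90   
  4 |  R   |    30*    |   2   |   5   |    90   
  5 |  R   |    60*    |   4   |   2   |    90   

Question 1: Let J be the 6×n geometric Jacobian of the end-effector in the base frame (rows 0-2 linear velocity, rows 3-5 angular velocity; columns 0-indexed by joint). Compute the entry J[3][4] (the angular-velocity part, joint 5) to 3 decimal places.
0.789

axis z_4 = (0.7891,-0.4356,0.4330); lever o_n−o_4 = (2.0486,-2.1433,3.3481)
cross product → J_v[:, 4] = (-0.5303,-1.7551,-0.7990)
J_ω[:, 4] = z_4
entry J[3][4] = 0.7891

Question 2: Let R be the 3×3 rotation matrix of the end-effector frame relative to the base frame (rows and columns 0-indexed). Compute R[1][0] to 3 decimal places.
End-effector x-axis (col 0 of R) = (-0.5540,-0.2005,0.8080)
R[1][0] = -0.2005

-0.200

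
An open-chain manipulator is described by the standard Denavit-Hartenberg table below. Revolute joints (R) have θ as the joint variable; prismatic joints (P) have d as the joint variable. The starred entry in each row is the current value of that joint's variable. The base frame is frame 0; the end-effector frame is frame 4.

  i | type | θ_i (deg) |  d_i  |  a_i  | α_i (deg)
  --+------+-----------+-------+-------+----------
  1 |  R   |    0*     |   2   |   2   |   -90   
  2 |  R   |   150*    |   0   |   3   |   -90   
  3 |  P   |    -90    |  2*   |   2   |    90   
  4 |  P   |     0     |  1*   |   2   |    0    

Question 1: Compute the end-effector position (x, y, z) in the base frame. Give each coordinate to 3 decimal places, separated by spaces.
-0.732 4.000 2.732

after link 1: o_1 = (2.0000, 0.0000, 2.0000)
after link 2: o_2 = (-0.5981, 0.0000, 0.5000)
after link 3: o_3 = (-1.5981, 2.0000, 2.2321)
after link 4: o_4 = (-0.7321, 4.0000, 2.7321)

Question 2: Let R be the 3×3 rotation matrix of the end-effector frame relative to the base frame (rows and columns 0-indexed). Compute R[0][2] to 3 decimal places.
End-effector z-axis (col 2 of R) = (0.8660,0.0000,0.5000)
R[0][2] = 0.8660

0.866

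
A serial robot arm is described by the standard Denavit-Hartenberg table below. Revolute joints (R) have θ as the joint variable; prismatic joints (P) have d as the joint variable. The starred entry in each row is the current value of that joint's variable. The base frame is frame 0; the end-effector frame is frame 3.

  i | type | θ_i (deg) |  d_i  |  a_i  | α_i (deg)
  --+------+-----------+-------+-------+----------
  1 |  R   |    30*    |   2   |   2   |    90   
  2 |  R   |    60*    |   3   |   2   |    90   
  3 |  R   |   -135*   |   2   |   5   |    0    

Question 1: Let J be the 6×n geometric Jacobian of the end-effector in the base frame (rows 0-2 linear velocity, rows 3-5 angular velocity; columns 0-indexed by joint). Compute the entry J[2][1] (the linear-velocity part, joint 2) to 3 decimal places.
0.964

axis z_1 = (0.5000,-0.8660,0.0000); lever o_n−o_1 = (0.5673,0.9459,-2.3298)
cross product → J_v[:, 1] = (2.0177,1.1649,0.9643)
J_ω[:, 1] = z_1
entry J[2][1] = 0.9643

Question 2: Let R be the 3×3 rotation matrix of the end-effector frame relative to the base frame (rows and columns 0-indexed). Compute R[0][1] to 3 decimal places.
-0.047

End-effector y-axis (col 1 of R) = (-0.0474,0.7891,0.6124)
R[0][1] = -0.0474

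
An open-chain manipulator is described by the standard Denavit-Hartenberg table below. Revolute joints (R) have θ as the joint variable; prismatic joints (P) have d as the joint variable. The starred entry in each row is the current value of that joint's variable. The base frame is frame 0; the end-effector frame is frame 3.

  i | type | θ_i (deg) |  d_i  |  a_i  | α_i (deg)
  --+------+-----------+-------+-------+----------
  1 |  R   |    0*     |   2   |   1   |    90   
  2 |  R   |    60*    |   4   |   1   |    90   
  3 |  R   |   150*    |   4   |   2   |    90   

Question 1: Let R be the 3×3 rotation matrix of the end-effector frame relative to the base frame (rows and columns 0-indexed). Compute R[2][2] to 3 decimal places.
0.433

End-effector z-axis (col 2 of R) = (0.2500,-0.8660,0.4330)
R[2][2] = 0.4330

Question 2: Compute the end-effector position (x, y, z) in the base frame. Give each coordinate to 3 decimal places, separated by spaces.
after link 1: o_1 = (1.0000, 0.0000, 2.0000)
after link 2: o_2 = (1.5000, -4.0000, 2.8660)
after link 3: o_3 = (4.0981, -5.0000, -0.6340)

4.098 -5.000 -0.634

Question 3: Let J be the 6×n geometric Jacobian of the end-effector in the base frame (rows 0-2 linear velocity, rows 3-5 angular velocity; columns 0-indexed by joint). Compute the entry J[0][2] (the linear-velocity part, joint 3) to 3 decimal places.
axis z_2 = (0.8660,-0.0000,-0.5000); lever o_n−o_2 = (2.5981,-1.0000,-3.5000)
cross product → J_v[:, 2] = (-0.5000,1.7321,-0.8660)
J_ω[:, 2] = z_2
entry J[0][2] = -0.5000

-0.500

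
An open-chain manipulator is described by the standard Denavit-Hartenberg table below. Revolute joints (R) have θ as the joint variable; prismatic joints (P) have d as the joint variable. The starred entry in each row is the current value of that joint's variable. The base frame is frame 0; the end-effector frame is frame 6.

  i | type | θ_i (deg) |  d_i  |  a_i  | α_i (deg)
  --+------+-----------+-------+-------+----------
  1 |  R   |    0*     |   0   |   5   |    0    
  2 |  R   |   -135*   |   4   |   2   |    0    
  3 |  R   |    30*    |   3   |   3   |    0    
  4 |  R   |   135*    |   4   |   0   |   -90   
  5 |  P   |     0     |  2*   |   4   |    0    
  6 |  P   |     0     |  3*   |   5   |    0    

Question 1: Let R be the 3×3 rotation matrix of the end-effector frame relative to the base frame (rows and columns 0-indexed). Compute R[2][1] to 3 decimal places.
End-effector y-axis (col 1 of R) = (-0.0000,0.0000,-1.0000)
R[2][1] = -1.0000

-1.000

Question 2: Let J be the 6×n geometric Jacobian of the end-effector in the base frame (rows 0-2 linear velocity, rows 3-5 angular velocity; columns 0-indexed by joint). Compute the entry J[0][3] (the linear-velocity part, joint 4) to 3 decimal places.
axis z_3 = (0.0000,0.0000,1.0000); lever o_n−o_3 = (5.2942,8.8301,4.0000)
cross product → J_v[:, 3] = (-8.8301,5.2942,0.0000)
J_ω[:, 3] = z_3
entry J[0][3] = -8.8301

-8.830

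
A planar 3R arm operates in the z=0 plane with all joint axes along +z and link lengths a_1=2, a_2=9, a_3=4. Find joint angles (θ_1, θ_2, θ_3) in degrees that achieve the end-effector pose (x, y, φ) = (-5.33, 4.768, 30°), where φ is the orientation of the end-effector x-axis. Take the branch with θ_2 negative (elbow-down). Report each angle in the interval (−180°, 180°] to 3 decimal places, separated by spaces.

-119.998 -90.003 -119.999

wrist centre = target − a_3·(cos φ, sin φ) = (-8.7941, 2.7680)
cos θ_2 = (84.9980−2²−9²)/(2·2·9) = -0.0001; θ_2 = -90.0031° (elbow-down)
β = atan2(2.7680,-8.7941) = 162.5283°; ψ = atan2(-9.0000,1.9995) = -77.4742°
θ_1 = β − ψ = 240.0024°
θ_3 = φ − θ_1 − θ_2 = -119.9993° (wrapped to (-180°,180°])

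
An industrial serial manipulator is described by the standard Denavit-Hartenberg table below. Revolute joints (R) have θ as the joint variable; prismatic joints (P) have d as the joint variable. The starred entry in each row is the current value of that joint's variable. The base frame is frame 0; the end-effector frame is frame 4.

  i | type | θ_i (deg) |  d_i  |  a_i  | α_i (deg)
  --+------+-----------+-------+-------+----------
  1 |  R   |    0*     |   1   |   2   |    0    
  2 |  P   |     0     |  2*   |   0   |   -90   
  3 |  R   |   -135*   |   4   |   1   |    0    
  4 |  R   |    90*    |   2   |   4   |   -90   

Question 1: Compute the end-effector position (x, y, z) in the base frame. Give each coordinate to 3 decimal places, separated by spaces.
after link 1: o_1 = (2.0000, 0.0000, 1.0000)
after link 2: o_2 = (2.0000, 0.0000, 3.0000)
after link 3: o_3 = (1.2929, 4.0000, 3.7071)
after link 4: o_4 = (4.1213, 6.0000, 6.5355)

4.121 6.000 6.536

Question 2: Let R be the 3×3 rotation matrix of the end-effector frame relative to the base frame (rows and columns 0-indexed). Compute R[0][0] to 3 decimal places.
End-effector x-axis (col 0 of R) = (0.7071,-0.0000,0.7071)
R[0][0] = 0.7071

0.707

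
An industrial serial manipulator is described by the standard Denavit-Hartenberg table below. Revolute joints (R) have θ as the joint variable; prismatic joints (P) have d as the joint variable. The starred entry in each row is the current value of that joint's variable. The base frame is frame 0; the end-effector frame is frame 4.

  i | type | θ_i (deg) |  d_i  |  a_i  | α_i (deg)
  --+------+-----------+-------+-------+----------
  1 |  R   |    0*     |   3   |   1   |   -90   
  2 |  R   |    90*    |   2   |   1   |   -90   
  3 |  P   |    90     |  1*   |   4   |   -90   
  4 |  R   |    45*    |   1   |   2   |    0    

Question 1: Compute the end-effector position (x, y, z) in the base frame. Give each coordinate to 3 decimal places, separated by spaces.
after link 1: o_1 = (1.0000, 0.0000, 3.0000)
after link 2: o_2 = (1.0000, 2.0000, 2.0000)
after link 3: o_3 = (-0.0000, -2.0000, 2.0000)
after link 4: o_4 = (1.4142, -3.4142, 3.0000)

1.414 -3.414 3.000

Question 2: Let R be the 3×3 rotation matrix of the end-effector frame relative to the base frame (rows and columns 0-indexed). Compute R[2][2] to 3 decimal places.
End-effector z-axis (col 2 of R) = (-0.0000,-0.0000,1.0000)
R[2][2] = 1.0000

1.000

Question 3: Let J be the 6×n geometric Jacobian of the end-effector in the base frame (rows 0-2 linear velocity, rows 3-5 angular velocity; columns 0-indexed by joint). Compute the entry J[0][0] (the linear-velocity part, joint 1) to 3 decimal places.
3.414

axis z_0 = ẑ; lever o_n−o_0 = (1.4142,-3.4142,3.0000)
cross product → J_v[:, 0] = (3.4142,1.4142,-0.0000)
J_ω[:, 0] = z_0
entry J[0][0] = 3.4142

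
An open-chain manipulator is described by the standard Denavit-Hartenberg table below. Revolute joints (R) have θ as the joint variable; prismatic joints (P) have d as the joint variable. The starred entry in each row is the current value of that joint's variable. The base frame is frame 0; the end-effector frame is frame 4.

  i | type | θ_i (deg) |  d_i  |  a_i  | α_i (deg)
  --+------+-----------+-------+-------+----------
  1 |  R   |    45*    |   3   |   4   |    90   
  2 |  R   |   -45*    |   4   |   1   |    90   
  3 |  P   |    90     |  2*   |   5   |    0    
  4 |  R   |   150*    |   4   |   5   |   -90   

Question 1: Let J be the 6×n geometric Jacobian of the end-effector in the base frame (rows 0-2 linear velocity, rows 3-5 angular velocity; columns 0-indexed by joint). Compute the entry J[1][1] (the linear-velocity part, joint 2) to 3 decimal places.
2.250

axis z_1 = (0.7071,-0.7071,0.0000); lever o_n−o_1 = (-0.4479,-7.0521,-3.1820)
cross product → J_v[:, 1] = (2.2500,2.2500,-5.3033)
J_ω[:, 1] = z_1
entry J[1][1] = 2.2500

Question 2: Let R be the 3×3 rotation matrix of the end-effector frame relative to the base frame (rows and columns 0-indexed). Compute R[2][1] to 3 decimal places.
0.707

End-effector y-axis (col 1 of R) = (0.5000,0.5000,0.7071)
R[2][1] = 0.7071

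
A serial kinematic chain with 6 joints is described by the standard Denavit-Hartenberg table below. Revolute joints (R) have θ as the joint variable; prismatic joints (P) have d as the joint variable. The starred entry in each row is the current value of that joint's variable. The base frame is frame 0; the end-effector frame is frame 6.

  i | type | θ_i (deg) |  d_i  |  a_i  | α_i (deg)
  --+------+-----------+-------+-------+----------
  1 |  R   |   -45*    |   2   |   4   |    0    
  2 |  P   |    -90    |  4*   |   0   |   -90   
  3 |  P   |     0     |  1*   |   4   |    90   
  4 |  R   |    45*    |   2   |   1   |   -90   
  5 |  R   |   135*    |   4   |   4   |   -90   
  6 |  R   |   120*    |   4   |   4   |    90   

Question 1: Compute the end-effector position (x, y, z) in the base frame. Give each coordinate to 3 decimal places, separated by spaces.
after link 1: o_1 = (2.8284, -2.8284, 2.0000)
after link 2: o_2 = (2.8284, -2.8284, 6.0000)
after link 3: o_3 = (0.7071, -6.3640, 6.0000)
after link 4: o_4 = (0.7071, -7.3640, 8.0000)
after link 5: o_5 = (4.7071, -4.5355, 5.1716)
after link 6: o_6 = (1.2430, -3.1213, 9.4142)

1.243 -3.121 9.414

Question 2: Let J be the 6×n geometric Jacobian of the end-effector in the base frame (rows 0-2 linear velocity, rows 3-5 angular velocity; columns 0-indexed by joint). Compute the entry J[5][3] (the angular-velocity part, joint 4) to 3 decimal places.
1.000

axis z_3 = (0.0000,0.0000,1.0000); lever o_n−o_3 = (0.5359,3.2426,3.4142)
cross product → J_v[:, 3] = (-3.2426,0.5359,0.0000)
J_ω[:, 3] = z_3
entry J[5][3] = 1.0000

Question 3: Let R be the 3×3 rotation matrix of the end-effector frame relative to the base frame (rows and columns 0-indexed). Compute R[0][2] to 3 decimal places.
-0.500

End-effector z-axis (col 2 of R) = (-0.5000,0.6124,-0.6124)
R[0][2] = -0.5000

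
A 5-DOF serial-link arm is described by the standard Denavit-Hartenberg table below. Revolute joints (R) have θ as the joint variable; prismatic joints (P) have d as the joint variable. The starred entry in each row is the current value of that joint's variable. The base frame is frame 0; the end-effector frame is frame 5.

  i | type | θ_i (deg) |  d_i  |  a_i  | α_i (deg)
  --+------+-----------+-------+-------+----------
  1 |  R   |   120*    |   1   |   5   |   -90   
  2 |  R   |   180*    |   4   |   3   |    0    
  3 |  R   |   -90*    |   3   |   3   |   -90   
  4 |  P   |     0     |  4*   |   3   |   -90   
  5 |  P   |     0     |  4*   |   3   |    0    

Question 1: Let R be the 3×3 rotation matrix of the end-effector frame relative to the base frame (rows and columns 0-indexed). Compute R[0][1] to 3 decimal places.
-0.500

End-effector y-axis (col 1 of R) = (-0.5000,0.8660,0.0000)
R[0][1] = -0.5000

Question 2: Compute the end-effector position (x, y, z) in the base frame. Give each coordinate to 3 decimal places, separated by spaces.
-1.598 -3.232 -8.000

after link 1: o_1 = (-2.5000, 4.3301, 1.0000)
after link 2: o_2 = (-4.4641, -0.2679, 1.0000)
after link 3: o_3 = (-7.0622, -1.7679, -2.0000)
after link 4: o_4 = (-5.0622, -5.2321, -5.0000)
after link 5: o_5 = (-1.5981, -3.2321, -8.0000)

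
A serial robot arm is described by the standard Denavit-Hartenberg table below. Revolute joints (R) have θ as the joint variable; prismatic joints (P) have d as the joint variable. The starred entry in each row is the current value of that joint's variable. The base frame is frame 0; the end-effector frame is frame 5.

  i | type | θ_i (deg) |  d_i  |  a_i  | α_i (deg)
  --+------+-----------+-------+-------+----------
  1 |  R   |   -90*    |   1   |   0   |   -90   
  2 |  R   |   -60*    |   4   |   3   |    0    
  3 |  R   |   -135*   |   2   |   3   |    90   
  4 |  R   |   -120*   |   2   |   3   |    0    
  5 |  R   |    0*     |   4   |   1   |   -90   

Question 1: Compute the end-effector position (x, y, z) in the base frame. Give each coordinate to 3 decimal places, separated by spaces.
2.536 -2.087 -2.456

after link 1: o_1 = (0.0000, 0.0000, 1.0000)
after link 2: o_2 = (4.0000, -1.5000, 3.5981)
after link 3: o_3 = (6.0000, 1.3978, 2.8216)
after link 4: o_4 = (3.4019, -0.5687, 1.2780)
after link 5: o_5 = (2.5359, -2.0870, -2.4563)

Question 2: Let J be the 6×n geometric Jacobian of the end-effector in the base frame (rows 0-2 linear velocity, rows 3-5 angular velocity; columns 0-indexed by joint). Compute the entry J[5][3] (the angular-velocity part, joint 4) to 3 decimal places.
axis z_3 = (0.0000,-0.2588,-0.9659); lever o_n−o_3 = (-3.4641,-3.4848,-5.2779)
cross product → J_v[:, 3] = (-2.0000,3.3461,-0.8966)
J_ω[:, 3] = z_3
entry J[5][3] = -0.9659

-0.966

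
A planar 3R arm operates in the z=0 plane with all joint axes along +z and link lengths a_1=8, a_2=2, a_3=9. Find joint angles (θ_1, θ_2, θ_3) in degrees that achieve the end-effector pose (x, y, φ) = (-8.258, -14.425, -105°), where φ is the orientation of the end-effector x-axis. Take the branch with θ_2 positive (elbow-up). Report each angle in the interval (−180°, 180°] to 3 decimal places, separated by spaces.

wrist centre = target − a_3·(cos φ, sin φ) = (-5.9286, -5.7317)
cos θ_2 = (68.0007−8²−2²)/(2·8·2) = 0.0000; θ_2 = 89.9988° (elbow-up)
β = atan2(-5.7317,-5.9286) = -135.9677°; ψ = atan2(2.0000,8.0000) = 14.0362°
θ_1 = β − ψ = -150.0039°
θ_3 = φ − θ_1 − θ_2 = -44.9949° (wrapped to (-180°,180°])

-150.004 89.999 -44.995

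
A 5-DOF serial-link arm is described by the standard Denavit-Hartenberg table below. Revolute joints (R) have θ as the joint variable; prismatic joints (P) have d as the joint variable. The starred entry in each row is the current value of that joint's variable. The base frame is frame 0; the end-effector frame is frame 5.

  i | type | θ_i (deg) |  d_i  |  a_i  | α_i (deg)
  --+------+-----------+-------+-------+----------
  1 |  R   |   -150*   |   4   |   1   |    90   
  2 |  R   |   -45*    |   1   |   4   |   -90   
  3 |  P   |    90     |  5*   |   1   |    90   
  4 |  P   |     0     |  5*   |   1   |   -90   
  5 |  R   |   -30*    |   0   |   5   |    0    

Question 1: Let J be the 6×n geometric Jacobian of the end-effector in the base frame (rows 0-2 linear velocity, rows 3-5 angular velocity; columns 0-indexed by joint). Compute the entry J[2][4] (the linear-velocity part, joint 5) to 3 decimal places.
3.062

axis z_4 = (-0.6124,-0.3536,0.7071); lever o_n−o_4 = (0.6341,-4.6339,-1.7678)
cross product → J_v[:, 4] = (3.9017,-0.6341,3.0619)
J_ω[:, 4] = z_4
entry J[2][4] = 3.0619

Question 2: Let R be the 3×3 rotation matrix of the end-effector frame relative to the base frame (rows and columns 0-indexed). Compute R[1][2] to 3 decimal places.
End-effector z-axis (col 2 of R) = (-0.6124,-0.3536,0.7071)
R[1][2] = -0.3536

-0.354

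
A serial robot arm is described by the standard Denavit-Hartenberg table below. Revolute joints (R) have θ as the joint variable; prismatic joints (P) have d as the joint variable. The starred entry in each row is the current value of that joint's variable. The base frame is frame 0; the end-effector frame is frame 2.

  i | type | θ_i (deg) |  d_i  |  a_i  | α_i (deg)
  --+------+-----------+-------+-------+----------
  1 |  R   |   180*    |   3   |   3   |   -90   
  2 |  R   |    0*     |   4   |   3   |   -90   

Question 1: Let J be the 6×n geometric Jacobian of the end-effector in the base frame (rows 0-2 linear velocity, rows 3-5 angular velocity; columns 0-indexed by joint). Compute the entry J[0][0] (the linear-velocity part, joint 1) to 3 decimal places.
axis z_0 = ẑ; lever o_n−o_0 = (-6.0000,-4.0000,3.0000)
cross product → J_v[:, 0] = (4.0000,-6.0000,0.0000)
J_ω[:, 0] = z_0
entry J[0][0] = 4.0000

4.000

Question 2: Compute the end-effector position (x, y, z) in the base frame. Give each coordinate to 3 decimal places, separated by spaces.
after link 1: o_1 = (-3.0000, 0.0000, 3.0000)
after link 2: o_2 = (-6.0000, -4.0000, 3.0000)

-6.000 -4.000 3.000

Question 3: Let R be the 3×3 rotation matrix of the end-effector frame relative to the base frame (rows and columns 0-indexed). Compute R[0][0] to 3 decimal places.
End-effector x-axis (col 0 of R) = (-1.0000,0.0000,0.0000)
R[0][0] = -1.0000

-1.000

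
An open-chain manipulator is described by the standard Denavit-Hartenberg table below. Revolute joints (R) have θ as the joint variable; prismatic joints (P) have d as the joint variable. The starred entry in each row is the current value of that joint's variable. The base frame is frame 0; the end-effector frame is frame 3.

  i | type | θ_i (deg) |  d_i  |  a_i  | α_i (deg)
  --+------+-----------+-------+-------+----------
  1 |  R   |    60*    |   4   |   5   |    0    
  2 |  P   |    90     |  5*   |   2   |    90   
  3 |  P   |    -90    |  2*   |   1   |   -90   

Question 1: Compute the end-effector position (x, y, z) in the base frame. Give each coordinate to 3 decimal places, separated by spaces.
1.768 7.062 8.000

after link 1: o_1 = (2.5000, 4.3301, 4.0000)
after link 2: o_2 = (0.7679, 5.3301, 9.0000)
after link 3: o_3 = (1.7679, 7.0622, 8.0000)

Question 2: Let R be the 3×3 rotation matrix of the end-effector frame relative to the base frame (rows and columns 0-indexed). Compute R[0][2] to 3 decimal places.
End-effector z-axis (col 2 of R) = (-0.8660,0.5000,0.0000)
R[0][2] = -0.8660

-0.866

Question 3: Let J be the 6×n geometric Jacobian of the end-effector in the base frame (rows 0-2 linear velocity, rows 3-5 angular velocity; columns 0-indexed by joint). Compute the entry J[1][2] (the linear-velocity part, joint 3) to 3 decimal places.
prismatic axis z_2 = (0.5000,0.8660,0.0000)
J_v[:, 2] = z_2; J_ω[:, 2] = (0,0,0)
entry J[1][2] = 0.8660

0.866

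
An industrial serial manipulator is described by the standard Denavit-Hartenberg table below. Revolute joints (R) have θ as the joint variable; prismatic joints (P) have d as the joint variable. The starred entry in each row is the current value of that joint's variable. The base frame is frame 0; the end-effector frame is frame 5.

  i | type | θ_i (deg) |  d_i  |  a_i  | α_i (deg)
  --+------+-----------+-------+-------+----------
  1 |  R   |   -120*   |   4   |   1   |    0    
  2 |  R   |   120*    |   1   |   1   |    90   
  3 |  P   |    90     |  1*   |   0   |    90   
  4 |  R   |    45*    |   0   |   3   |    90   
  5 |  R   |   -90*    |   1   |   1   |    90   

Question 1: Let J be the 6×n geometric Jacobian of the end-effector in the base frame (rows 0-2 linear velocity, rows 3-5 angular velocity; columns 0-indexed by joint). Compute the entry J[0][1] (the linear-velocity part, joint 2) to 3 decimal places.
axis z_1 = (0.0000,0.0000,1.0000); lever o_n−o_1 = (0.0000,-2.4142,3.8284)
cross product → J_v[:, 1] = (2.4142,0.0000,-0.0000)
J_ω[:, 1] = z_1
entry J[0][1] = 2.4142

2.414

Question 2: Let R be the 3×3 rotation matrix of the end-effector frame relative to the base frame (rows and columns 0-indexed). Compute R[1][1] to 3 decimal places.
End-effector y-axis (col 1 of R) = (0.0000,0.7071,0.7071)
R[1][1] = 0.7071

0.707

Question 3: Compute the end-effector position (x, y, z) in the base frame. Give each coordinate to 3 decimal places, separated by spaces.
-0.500 -3.280 7.828

after link 1: o_1 = (-0.5000, -0.8660, 4.0000)
after link 2: o_2 = (0.5000, -0.8660, 5.0000)
after link 3: o_3 = (0.5000, -1.8660, 5.0000)
after link 4: o_4 = (0.5000, -3.9873, 7.1213)
after link 5: o_5 = (-0.5000, -3.2802, 7.8284)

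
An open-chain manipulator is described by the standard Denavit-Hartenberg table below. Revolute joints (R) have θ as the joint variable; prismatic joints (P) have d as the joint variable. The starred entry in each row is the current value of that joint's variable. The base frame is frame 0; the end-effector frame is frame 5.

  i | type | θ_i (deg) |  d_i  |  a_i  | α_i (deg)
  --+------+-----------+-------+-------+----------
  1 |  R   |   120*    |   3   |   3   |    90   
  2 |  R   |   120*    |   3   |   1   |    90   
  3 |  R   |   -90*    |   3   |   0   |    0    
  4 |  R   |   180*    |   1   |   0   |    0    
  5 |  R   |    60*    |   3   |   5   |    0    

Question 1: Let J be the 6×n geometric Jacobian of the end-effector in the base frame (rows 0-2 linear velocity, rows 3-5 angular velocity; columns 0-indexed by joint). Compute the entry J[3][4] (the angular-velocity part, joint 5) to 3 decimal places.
axis z_4 = (-0.4330,0.7500,0.5000); lever o_n−o_4 = (-0.2165,5.3750,-2.2500)
cross product → J_v[:, 4] = (-4.3750,-1.0825,-2.1651)
J_ω[:, 4] = z_4
entry J[3][4] = -0.4330

-0.433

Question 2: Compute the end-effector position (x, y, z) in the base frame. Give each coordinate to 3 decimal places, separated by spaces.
-0.600 12.040 3.616

after link 1: o_1 = (-1.5000, 2.5981, 3.0000)
after link 2: o_2 = (1.3481, 3.6651, 3.8660)
after link 3: o_3 = (0.0490, 5.9151, 5.3660)
after link 4: o_4 = (-0.3840, 6.6651, 5.8660)
after link 5: o_5 = (-0.6005, 12.0401, 3.6160)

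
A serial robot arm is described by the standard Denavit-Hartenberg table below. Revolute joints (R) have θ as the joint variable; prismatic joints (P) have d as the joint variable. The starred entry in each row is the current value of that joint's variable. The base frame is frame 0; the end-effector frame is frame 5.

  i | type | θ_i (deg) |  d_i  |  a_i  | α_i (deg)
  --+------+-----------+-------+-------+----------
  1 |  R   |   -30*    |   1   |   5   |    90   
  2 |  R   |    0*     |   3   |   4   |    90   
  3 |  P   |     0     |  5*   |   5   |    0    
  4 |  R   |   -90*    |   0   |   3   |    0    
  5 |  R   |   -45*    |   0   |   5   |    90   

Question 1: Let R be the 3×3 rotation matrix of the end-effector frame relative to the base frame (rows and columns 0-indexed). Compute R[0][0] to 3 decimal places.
-0.259

End-effector x-axis (col 0 of R) = (-0.2588,0.9659,-0.0000)
R[0][0] = -0.2588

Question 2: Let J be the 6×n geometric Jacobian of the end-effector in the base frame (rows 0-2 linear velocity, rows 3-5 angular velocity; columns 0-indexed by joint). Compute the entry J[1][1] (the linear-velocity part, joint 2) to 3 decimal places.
axis z_1 = (-0.5000,-0.8660,0.0000); lever o_n−o_1 = (6.5001,0.3296,-5.0000)
cross product → J_v[:, 1] = (4.3301,-2.5000,5.4645)
J_ω[:, 1] = z_1
entry J[1][1] = -2.5000

-2.500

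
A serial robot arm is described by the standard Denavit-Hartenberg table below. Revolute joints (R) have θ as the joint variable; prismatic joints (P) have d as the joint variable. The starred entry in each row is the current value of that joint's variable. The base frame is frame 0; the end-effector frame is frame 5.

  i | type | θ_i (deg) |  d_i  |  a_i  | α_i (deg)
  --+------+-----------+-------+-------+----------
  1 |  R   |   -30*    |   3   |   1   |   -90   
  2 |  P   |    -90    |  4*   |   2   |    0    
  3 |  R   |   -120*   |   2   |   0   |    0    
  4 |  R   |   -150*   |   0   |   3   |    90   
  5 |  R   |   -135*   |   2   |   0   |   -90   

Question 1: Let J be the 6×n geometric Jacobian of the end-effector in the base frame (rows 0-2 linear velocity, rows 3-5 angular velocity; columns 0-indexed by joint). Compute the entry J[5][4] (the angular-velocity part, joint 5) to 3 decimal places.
1.000

axis z_4 = (0.0000,-0.0000,1.0000); lever o_n−o_4 = (0.0000,-0.0000,2.0000)
cross product → J_v[:, 4] = (0.0000,-0.0000,-0.0000)
J_ω[:, 4] = z_4
entry J[5][4] = 1.0000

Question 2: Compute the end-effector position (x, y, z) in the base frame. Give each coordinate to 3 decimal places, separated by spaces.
6.464 3.196 7.000

after link 1: o_1 = (0.8660, -0.5000, 3.0000)
after link 2: o_2 = (2.8660, 2.9641, 5.0000)
after link 3: o_3 = (3.8660, 4.6962, 5.0000)
after link 4: o_4 = (6.4641, 3.1962, 5.0000)
after link 5: o_5 = (6.4641, 3.1962, 7.0000)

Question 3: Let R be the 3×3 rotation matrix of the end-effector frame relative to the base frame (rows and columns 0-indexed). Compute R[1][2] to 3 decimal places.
-0.966

End-effector z-axis (col 2 of R) = (0.2588,-0.9659,-0.0000)
R[1][2] = -0.9659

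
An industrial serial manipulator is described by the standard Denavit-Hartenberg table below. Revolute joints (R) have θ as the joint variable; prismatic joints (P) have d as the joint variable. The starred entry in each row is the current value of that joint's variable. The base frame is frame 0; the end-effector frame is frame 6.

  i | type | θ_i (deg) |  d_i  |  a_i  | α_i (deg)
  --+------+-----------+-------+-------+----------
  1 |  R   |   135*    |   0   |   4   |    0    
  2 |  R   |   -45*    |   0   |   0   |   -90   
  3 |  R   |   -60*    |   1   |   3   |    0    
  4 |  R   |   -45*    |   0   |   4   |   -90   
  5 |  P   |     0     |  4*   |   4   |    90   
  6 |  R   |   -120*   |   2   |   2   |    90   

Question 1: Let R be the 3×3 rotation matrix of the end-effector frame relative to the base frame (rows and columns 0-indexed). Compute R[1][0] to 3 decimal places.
-0.707

End-effector x-axis (col 0 of R) = (-0.0000,-0.7071,-0.7071)
R[1][0] = -0.7071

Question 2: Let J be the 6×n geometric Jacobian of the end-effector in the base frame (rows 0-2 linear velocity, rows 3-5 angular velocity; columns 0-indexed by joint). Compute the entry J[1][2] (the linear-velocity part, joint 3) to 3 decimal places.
axis z_2 = (-1.0000,0.0000,0.0000); lever o_n−o_2 = (-3.0000,1.8789,9.9465)
cross product → J_v[:, 2] = (-0.0000,9.9465,-1.8789)
J_ω[:, 2] = z_2
entry J[1][2] = 9.9465

9.947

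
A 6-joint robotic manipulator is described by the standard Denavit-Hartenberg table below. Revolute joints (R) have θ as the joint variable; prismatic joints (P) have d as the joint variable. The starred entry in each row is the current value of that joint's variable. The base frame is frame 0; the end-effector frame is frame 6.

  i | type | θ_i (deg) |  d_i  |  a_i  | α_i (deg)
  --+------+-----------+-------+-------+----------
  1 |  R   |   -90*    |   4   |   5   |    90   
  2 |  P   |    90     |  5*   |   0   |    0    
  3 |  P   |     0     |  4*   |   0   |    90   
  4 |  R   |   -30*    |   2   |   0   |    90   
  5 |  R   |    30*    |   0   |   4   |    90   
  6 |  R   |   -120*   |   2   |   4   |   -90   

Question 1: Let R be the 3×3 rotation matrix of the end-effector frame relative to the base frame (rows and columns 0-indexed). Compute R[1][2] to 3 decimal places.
-0.433

End-effector z-axis (col 2 of R) = (-0.0580,-0.4330,0.8995)
R[1][2] = -0.4330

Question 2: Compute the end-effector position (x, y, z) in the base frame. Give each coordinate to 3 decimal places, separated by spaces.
-10.634 -6.268 8.098

after link 1: o_1 = (0.0000, -5.0000, 4.0000)
after link 2: o_2 = (-5.0000, -5.0000, 4.0000)
after link 3: o_3 = (-9.0000, -5.0000, 4.0000)
after link 4: o_4 = (-9.0000, -7.0000, 4.0000)
after link 5: o_5 = (-7.2679, -9.0000, 7.0000)
after link 6: o_6 = (-10.6340, -6.2679, 8.0981)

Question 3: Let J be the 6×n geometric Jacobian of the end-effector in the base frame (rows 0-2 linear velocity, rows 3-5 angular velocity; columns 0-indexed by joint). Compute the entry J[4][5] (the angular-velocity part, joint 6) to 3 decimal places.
0.866

axis z_5 = (0.2500,0.8660,0.4330); lever o_n−o_5 = (-3.3660,2.7321,1.0981)
cross product → J_v[:, 5] = (-0.2321,-1.7321,3.5981)
J_ω[:, 5] = z_5
entry J[4][5] = 0.8660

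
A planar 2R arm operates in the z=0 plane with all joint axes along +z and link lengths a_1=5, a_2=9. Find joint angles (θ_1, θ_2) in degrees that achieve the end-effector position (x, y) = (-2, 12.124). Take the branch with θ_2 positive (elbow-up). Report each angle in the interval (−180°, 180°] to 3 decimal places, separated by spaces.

cos θ_2 = (150.9914−5²−9²)/(2·5·9) = 0.4999; θ_2 = 60.0063° (elbow-up)
β = atan2(12.1240,-2.0000) = 99.3673°; ψ = atan2(7.7947,9.4991) = 39.3713°
θ_1 = β − ψ = 59.9959°

59.996 60.006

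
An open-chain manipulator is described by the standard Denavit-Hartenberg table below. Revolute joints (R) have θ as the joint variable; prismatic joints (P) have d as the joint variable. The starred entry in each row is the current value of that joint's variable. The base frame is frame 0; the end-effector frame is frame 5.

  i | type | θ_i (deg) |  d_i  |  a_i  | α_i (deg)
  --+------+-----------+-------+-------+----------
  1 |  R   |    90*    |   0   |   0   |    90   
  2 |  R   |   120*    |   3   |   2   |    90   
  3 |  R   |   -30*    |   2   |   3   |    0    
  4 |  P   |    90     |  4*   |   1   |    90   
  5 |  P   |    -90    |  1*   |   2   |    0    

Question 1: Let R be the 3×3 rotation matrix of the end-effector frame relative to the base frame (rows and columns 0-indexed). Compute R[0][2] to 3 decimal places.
-0.500

End-effector z-axis (col 2 of R) = (-0.5000,-0.4330,0.7500)
R[0][2] = -0.5000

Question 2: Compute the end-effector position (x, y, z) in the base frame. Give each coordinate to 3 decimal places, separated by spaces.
1.866 0.482 7.165

after link 1: o_1 = (0.0000, 0.0000, 0.0000)
after link 2: o_2 = (3.0000, -1.0000, 1.7321)
after link 3: o_3 = (1.5000, -0.5670, 4.9821)
after link 4: o_4 = (2.3660, 2.6471, 7.4151)
after link 5: o_5 = (1.8660, 0.4821, 7.1651)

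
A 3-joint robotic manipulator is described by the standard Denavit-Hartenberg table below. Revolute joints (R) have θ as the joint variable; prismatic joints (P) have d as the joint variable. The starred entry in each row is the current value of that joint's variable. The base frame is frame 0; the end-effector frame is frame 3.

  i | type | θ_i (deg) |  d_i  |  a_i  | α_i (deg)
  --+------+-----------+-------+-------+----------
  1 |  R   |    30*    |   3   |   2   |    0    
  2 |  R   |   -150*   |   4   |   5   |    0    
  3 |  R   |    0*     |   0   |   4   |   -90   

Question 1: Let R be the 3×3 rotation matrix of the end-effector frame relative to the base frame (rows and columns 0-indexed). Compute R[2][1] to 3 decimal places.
End-effector y-axis (col 1 of R) = (0.0000,-0.0000,-1.0000)
R[2][1] = -1.0000

-1.000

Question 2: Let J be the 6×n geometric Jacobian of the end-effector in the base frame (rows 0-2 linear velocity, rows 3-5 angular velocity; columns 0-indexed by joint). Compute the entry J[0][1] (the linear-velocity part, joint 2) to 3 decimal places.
7.794

axis z_1 = (0.0000,0.0000,1.0000); lever o_n−o_1 = (-4.5000,-7.7942,4.0000)
cross product → J_v[:, 1] = (7.7942,-4.5000,0.0000)
J_ω[:, 1] = z_1
entry J[0][1] = 7.7942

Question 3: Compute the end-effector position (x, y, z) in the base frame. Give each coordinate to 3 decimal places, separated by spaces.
-2.768 -6.794 7.000

after link 1: o_1 = (1.7321, 1.0000, 3.0000)
after link 2: o_2 = (-0.7679, -3.3301, 7.0000)
after link 3: o_3 = (-2.7679, -6.7942, 7.0000)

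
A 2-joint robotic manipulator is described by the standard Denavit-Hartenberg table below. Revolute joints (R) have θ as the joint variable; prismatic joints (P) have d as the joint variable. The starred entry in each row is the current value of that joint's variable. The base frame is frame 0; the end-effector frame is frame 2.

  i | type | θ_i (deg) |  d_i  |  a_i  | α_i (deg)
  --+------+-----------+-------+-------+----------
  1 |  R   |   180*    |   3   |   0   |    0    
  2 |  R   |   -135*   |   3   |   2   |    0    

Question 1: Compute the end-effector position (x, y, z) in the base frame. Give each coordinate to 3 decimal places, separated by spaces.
1.414 1.414 6.000

after link 1: o_1 = (0.0000, 0.0000, 3.0000)
after link 2: o_2 = (1.4142, 1.4142, 6.0000)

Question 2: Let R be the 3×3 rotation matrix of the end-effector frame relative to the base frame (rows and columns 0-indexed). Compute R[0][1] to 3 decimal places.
-0.707

End-effector y-axis (col 1 of R) = (-0.7071,0.7071,0.0000)
R[0][1] = -0.7071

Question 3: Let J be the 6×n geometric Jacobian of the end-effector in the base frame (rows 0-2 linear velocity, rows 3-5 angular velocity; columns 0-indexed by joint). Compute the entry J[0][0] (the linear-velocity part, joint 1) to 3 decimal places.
axis z_0 = ẑ; lever o_n−o_0 = (1.4142,1.4142,6.0000)
cross product → J_v[:, 0] = (-1.4142,1.4142,0.0000)
J_ω[:, 0] = z_0
entry J[0][0] = -1.4142

-1.414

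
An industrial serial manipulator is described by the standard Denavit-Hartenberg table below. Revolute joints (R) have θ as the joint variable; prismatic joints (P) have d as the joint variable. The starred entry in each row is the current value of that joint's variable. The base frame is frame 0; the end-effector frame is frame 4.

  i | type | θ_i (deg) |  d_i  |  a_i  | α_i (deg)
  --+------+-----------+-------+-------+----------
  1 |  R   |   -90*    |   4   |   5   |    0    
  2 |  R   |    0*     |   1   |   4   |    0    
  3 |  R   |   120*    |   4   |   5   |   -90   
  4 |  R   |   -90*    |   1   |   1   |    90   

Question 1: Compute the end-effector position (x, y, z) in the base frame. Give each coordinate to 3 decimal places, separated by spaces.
3.830 -5.634 10.000

after link 1: o_1 = (0.0000, -5.0000, 4.0000)
after link 2: o_2 = (0.0000, -9.0000, 5.0000)
after link 3: o_3 = (4.3301, -6.5000, 9.0000)
after link 4: o_4 = (3.8301, -5.6340, 10.0000)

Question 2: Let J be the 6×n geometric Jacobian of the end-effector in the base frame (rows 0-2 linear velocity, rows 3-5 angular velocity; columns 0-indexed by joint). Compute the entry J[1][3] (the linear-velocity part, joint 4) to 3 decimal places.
axis z_3 = (-0.5000,0.8660,0.0000); lever o_n−o_3 = (-0.5000,0.8660,1.0000)
cross product → J_v[:, 3] = (0.8660,0.5000,-0.0000)
J_ω[:, 3] = z_3
entry J[1][3] = 0.5000

0.500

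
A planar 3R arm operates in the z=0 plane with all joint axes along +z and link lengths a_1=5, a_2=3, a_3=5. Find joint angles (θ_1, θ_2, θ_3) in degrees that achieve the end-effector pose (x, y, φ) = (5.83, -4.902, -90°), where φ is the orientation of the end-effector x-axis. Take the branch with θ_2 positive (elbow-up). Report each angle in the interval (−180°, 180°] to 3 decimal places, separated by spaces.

-30.001 90.003 -150.001

wrist centre = target − a_3·(cos φ, sin φ) = (5.8300, 0.0980)
cos θ_2 = (33.9985−5²−3²)/(2·5·3) = -0.0000; θ_2 = 90.0029° (elbow-up)
β = atan2(0.0980,5.8300) = 0.9630°; ψ = atan2(3.0000,4.9999) = 30.9645°
θ_1 = β − ψ = -30.0015°
θ_3 = φ − θ_1 − θ_2 = -150.0014° (wrapped to (-180°,180°])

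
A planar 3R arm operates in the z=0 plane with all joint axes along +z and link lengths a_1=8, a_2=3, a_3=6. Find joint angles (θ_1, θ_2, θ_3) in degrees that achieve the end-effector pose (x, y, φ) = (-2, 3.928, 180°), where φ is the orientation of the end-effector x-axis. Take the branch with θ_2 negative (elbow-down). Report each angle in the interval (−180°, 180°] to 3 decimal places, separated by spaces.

wrist centre = target − a_3·(cos φ, sin φ) = (4.0000, 3.9280)
cos θ_2 = (31.4292−8²−3²)/(2·8·3) = -0.8661; θ_2 = -150.0038° (elbow-down)
β = atan2(3.9280,4.0000) = 44.4797°; ψ = atan2(-1.4998,5.4018) = -15.5174°
θ_1 = β − ψ = 59.9971°
θ_3 = φ − θ_1 − θ_2 = -89.9933° (wrapped to (-180°,180°])

59.997 -150.004 -89.993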